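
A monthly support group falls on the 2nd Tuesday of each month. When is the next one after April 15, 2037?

May 12, 2037

April 2037 starts on a Wednesday; its first Tuesday is the 7th, so the 2nd Tuesday is the 14th — April 14, 2037.
That is not after April 15, 2037, so look at May 2037.
May 2037 starts on a Friday; its first Tuesday is the 5th, so the 2nd Tuesday is the 12th — May 12, 2037.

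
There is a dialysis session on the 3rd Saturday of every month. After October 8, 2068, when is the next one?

October 2068 starts on a Monday; its first Saturday is the 6th, so the 3rd Saturday is the 20th — October 20, 2068.
October 20, 2068 is after October 8, 2068, so that is the next one.

October 20, 2068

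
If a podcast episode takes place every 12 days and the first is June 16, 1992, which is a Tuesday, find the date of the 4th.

July 22, 1992

The 4th occurrence is 3 intervals after the first: 3 × 12 = 36 days after June 16, 1992.
June has 30 days — 14 days to the end of June leaves 22.
22 days into July → July 22, 1992.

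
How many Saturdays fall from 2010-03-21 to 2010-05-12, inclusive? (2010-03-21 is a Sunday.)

7

2010-03-21 is a Sunday; the first Saturday on or after it is 2010-03-27 (6 days later).
From 2010-03-27 to 2010-05-12: 4 + 30 + 12 = 46 days (rest of March, April, May).
46 ÷ 7 = 6 full weeks with remainder 4, so 6 more Saturdays after the first → 7.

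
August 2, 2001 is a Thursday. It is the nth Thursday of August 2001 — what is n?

1st

Day 2 falls in week ⌈2/7⌉ of the month.
Days 1–7 hold the 1st Thursday, 8–14 the 2nd, 15–21 the 3rd, 22–28 the 4th, 29–31 the 5th.
2 is in the range for the 1st.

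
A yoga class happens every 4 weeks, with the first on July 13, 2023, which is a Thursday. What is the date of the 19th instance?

November 28, 2024

The 19th occurrence is 18 intervals after the first: 18 × 28 = 504 days after July 13, 2023.
July has 31 days — 18 days to the end of July leaves 486.
From end of July to end of 2023 is 153 days (333 left).
January has 31 days (302 left).
February has 29 days (273 left).
March has 31 days (242 left).
April has 30 days (212 left).
May has 31 days (181 left).
June has 30 days (151 left).
July has 31 days (120 left).
August has 31 days (89 left).
September has 30 days (59 left).
October has 31 days (28 left).
28 days into November → November 28, 2024.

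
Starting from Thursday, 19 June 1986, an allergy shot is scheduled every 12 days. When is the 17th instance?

The 17th occurrence is 16 intervals after the first: 16 × 12 = 192 days after 19 June 1986.
June has 30 days — 11 days to the end of June leaves 181.
July has 31 days (150 left).
August has 31 days (119 left).
September has 30 days (89 left).
October has 31 days (58 left).
November has 30 days (28 left).
28 days into December → 28 December 1986.

28 December 1986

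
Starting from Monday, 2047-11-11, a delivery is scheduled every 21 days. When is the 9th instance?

2048-04-27

The 9th occurrence is 8 intervals after the first: 8 × 21 = 168 days after 2047-11-11.
November has 30 days — 19 days to the end of November leaves 149.
December has 31 days (118 left).
January has 31 days (87 left).
February has 29 days (58 left).
March has 31 days (27 left).
27 days into April → 2048-04-27.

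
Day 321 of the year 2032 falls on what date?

January has 31 days (321 − 31 = 290 remain).
February has 29 days (290 − 29 = 261 remain).
March has 31 days (261 − 31 = 230 remain).
April has 30 days (230 − 30 = 200 remain).
May has 31 days (200 − 31 = 169 remain).
June has 30 days (169 − 30 = 139 remain).
July has 31 days (139 − 31 = 108 remain).
August has 31 days (108 − 31 = 77 remain).
September has 30 days (77 − 30 = 47 remain).
October has 31 days (47 − 31 = 16 remain).
16 into November → November 16.

2032-11-16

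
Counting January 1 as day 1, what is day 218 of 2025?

August 6, 2025

January has 31 days (218 − 31 = 187 remain).
February has 28 days (187 − 28 = 159 remain).
March has 31 days (159 − 31 = 128 remain).
April has 30 days (128 − 30 = 98 remain).
May has 31 days (98 − 31 = 67 remain).
June has 30 days (67 − 30 = 37 remain).
July has 31 days (37 − 31 = 6 remain).
6 into August → August 6.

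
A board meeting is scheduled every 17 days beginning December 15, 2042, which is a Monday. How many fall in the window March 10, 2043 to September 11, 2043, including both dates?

Occurrences land 17·i days after December 15, 2042 for i = 0, 1, 2, …
March 10, 2043 is 85 days after the start; 85 ÷ 17 = 5 remainder 0. First occurrence in the window: #6 on March 10, 2043 (5×17 = 85 days in).
September 11, 2043 is 270 days after the start; 270 ÷ 17 = 15 remainder 15. Last occurrence in the window: #16 on August 27, 2043.
Occurrences #6 through #16: 11 in total.

11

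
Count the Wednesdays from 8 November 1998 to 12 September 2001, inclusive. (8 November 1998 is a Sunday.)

8 November 1998 is a Sunday; the first Wednesday on or after it is 11 November 1998 (3 days later).
From 11 November 1998 to 12 September 2001: 50 + 365 + 366 + 255 = 1036 days (rest of 1998, 1999, 2000, to 12 September 2001 in 2001).
1036 ÷ 7 = 148 full weeks with remainder 0, so 148 more Wednesdays after the first → 149.

149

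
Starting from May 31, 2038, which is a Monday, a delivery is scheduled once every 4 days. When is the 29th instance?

The 29th occurrence is 28 intervals after the first: 28 × 4 = 112 days after May 31, 2038.
May has 31 days — 0 days to the end of May leaves 112.
Jun has 30 days (82 left).
Jul has 31 days (51 left).
Aug has 31 days (20 left).
20 days into Sep → Sep 20, 2038.

Sep 20, 2038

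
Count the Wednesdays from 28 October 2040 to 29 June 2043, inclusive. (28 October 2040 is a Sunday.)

139

28 October 2040 is a Sunday; the first Wednesday on or after it is 31 October 2040 (3 days later).
From 31 October 2040 to 29 June 2043: 61 + 365 + 365 + 180 = 971 days (rest of 2040, 2041, 2042, to 29 June 2043 in 2043).
971 ÷ 7 = 138 full weeks with remainder 5, so 138 more Wednesdays after the first → 139.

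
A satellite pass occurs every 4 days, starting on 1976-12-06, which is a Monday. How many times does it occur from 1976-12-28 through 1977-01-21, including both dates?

6

Occurrences land 4·i days after 1976-12-06 for i = 0, 1, 2, …
1976-12-28 is 22 days after the start; 22 ÷ 4 = 5 remainder 2; since the remainder is 2, round up to i = 6. First occurrence in the window: #7 on 1976-12-30 (6×4 = 24 days in).
1977-01-21 is 46 days after the start; 46 ÷ 4 = 11 remainder 2. Last occurrence in the window: #12 on 1977-01-19.
Occurrences #7 through #12: 6 in total.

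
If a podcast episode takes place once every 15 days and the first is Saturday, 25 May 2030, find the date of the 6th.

8 August 2030

The 6th occurrence is 5 intervals after the first: 5 × 15 = 75 days after 25 May 2030.
May has 31 days — 6 days to the end of May leaves 69.
June has 30 days (39 left).
July has 31 days (8 left).
8 days into August → 8 August 2030.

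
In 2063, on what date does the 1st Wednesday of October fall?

2063-10-03

The first Wednesday of October 2063 is October 3.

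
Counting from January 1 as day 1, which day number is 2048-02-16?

47

Days in months before February: 31 = 31.
Plus 16 days into February → day 47.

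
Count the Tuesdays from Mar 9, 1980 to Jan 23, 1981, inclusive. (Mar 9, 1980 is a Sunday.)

Mar 9, 1980 is a Sunday; the first Tuesday on or after it is Mar 11, 1980 (2 days later).
From Mar 11, 1980 to Jan 23, 1981: 20 + 30 + 31 + 30 + 31 + 31 + 30 + 31 + 30 + 31 + 23 = 318 days (rest of Mar, Apr, May, Jun, Jul, Aug, Sep, Oct, Nov, Dec, Jan).
318 ÷ 7 = 45 full weeks with remainder 3, so 45 more Tuesdays after the first → 46.

46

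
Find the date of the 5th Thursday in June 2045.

June 29, 2045

June 2045 begins on a Thursday, so the first Thursday is June 1.
The 5th Thursday is 4 weeks later: 1 + 28 = 29.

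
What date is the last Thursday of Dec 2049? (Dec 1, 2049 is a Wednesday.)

Dec 30, 2049

Dec 2049 begins on a Wednesday, so the first Thursday is Dec 2 (1 day later).
Dec 2049 has 31 days. Adding weeks: 2, 9, 16, 23, 30 — the last one ≤ 31 is the 30th.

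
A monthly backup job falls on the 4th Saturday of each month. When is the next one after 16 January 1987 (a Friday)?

January 1987 starts on a Thursday; its first Saturday is the 3rd, so the 4th Saturday is the 24th — 24 January 1987.
24 January 1987 is after 16 January 1987, so that is the next one.

24 January 1987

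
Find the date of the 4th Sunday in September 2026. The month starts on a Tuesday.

September 27, 2026

September 2026 begins on a Tuesday, so the first Sunday is September 6 (5 days later).
The 4th Sunday is 3 weeks later: 6 + 21 = 27.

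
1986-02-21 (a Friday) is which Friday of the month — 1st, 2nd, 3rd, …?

Day 21 falls in week ⌈21/7⌉ of the month.
Days 1–7 hold the 1st Friday, 8–14 the 2nd, 15–21 the 3rd, 22–28 the 4th, 29–31 the 5th.
21 is in the range for the 3rd.

3rd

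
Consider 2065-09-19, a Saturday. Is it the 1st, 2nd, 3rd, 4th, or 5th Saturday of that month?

Day 19 falls in week ⌈19/7⌉ of the month.
Days 1–7 hold the 1st Saturday, 8–14 the 2nd, 15–21 the 3rd, 22–28 the 4th, 29–31 the 5th.
19 is in the range for the 3rd.

3rd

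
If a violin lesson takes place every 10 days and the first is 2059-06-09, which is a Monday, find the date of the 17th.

The 17th occurrence is 16 intervals after the first: 16 × 10 = 160 days after 2059-06-09.
June has 30 days — 21 days to the end of June leaves 139.
July has 31 days (108 left).
August has 31 days (77 left).
September has 30 days (47 left).
October has 31 days (16 left).
16 days into November → 2059-11-16.

2059-11-16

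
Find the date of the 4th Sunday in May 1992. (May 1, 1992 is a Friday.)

1992-05-24

May 1992 begins on a Friday, so the first Sunday is May 3 (2 days later).
The 4th Sunday is 3 weeks later: 3 + 21 = 24.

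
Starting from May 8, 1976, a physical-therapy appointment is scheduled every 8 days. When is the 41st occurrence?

Mar 24, 1977

The 41st occurrence is 40 intervals after the first: 40 × 8 = 320 days after May 8, 1976.
May has 31 days — 23 days to the end of May leaves 297.
Jun has 30 days (267 left).
Jul has 31 days (236 left).
Aug has 31 days (205 left).
Sep has 30 days (175 left).
Oct has 31 days (144 left).
Nov has 30 days (114 left).
Dec has 31 days (83 left).
Jan has 31 days (52 left).
Feb has 28 days (24 left).
24 days into Mar → Mar 24, 1977.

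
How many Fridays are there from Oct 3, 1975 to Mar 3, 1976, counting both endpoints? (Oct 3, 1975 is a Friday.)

22

Oct 3, 1975 is a Friday; the first Friday on or after it is Oct 3, 1975.
From Oct 3, 1975 to Mar 3, 1976: 28 + 30 + 31 + 31 + 29 + 3 = 152 days (rest of Oct, Nov, Dec, Jan, Feb, Mar).
152 ÷ 7 = 21 full weeks with remainder 5, so 21 more Fridays after the first → 22.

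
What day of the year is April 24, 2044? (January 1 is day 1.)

Days in months before April: 31 + 29 + 31 = 91.
Plus 24 days into April → day 115.

115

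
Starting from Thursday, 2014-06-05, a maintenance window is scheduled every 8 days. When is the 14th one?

2014-09-17

The 14th occurrence is 13 intervals after the first: 13 × 8 = 104 days after 2014-06-05.
June has 30 days — 25 days to the end of June leaves 79.
July has 31 days (48 left).
August has 31 days (17 left).
17 days into September → 2014-09-17.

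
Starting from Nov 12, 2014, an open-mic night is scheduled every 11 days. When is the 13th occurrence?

Mar 24, 2015

The 13th occurrence is 12 intervals after the first: 12 × 11 = 132 days after Nov 12, 2014.
Nov has 30 days — 18 days to the end of Nov leaves 114.
Dec has 31 days (83 left).
Jan has 31 days (52 left).
Feb has 28 days (24 left).
24 days into Mar → Mar 24, 2015.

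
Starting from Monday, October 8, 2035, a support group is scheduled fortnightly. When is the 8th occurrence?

January 14, 2036

The 8th occurrence is 7 intervals after the first: 7 × 14 = 98 days after October 8, 2035.
October has 31 days — 23 days to the end of October leaves 75.
November has 30 days (45 left).
December has 31 days (14 left).
14 days into January → January 14, 2036.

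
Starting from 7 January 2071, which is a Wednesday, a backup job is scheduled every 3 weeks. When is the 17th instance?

9 December 2071

The 17th occurrence is 16 intervals after the first: 16 × 21 = 336 days after 7 January 2071.
January has 31 days — 24 days to the end of January leaves 312.
February has 28 days (284 left).
March has 31 days (253 left).
April has 30 days (223 left).
May has 31 days (192 left).
June has 30 days (162 left).
July has 31 days (131 left).
August has 31 days (100 left).
September has 30 days (70 left).
October has 31 days (39 left).
November has 30 days (9 left).
9 days into December → 9 December 2071.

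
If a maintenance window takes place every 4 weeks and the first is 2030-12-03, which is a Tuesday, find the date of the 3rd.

The 3rd occurrence is 2 intervals after the first: 2 × 28 = 56 days after 2030-12-03.
December has 31 days — 28 days to the end of December leaves 28.
28 days into January → 2031-01-28.

2031-01-28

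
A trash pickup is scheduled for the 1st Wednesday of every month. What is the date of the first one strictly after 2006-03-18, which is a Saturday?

2006-04-05

March 2006 starts on a Wednesday, so its 1st Wednesday is 2006-03-01.
That is not after 2006-03-18, so look at April 2006.
April 2006 starts on a Saturday, so its 1st Wednesday is 2006-04-05 (4 days in).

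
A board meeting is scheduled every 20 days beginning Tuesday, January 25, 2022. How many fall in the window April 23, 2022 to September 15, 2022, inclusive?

Occurrences land 20·i days after January 25, 2022 for i = 0, 1, 2, …
April 23, 2022 is 88 days after the start; 88 ÷ 20 = 4 remainder 8; since the remainder is 8, round up to i = 5. First occurrence in the window: #6 on May 5, 2022 (5×20 = 100 days in).
September 15, 2022 is 233 days after the start; 233 ÷ 20 = 11 remainder 13. Last occurrence in the window: #12 on September 2, 2022.
Occurrences #6 through #12: 7 in total.

7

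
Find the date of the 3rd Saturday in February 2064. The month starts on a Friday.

2064-02-16

February 2064 begins on a Friday, so the first Saturday is February 2 (1 day later).
The 3rd Saturday is 2 weeks later: 2 + 14 = 16.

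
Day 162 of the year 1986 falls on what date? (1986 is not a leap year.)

11 June 1986

January has 31 days (162 − 31 = 131 remain).
February has 28 days (131 − 28 = 103 remain).
March has 31 days (103 − 31 = 72 remain).
April has 30 days (72 − 30 = 42 remain).
May has 31 days (42 − 31 = 11 remain).
11 into June → June 11.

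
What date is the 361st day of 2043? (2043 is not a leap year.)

December 27, 2043

January has 31 days (361 − 31 = 330 remain).
February has 28 days (330 − 28 = 302 remain).
March has 31 days (302 − 31 = 271 remain).
April has 30 days (271 − 30 = 241 remain).
May has 31 days (241 − 31 = 210 remain).
June has 30 days (210 − 30 = 180 remain).
July has 31 days (180 − 31 = 149 remain).
August has 31 days (149 − 31 = 118 remain).
September has 30 days (118 − 30 = 88 remain).
October has 31 days (88 − 31 = 57 remain).
November has 30 days (57 − 30 = 27 remain).
27 into December → December 27.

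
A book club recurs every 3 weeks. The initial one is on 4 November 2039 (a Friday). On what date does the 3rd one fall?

16 December 2039

The 3rd occurrence is 2 intervals after the first: 2 × 21 = 42 days after 4 November 2039.
November has 30 days — 26 days to the end of November leaves 16.
16 days into December → 16 December 2039.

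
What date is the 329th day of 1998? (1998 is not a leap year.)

Nov 25, 1998

Jan has 31 days (329 − 31 = 298 remain).
Feb has 28 days (298 − 28 = 270 remain).
Mar has 31 days (270 − 31 = 239 remain).
Apr has 30 days (239 − 30 = 209 remain).
May has 31 days (209 − 31 = 178 remain).
Jun has 30 days (178 − 30 = 148 remain).
Jul has 31 days (148 − 31 = 117 remain).
Aug has 31 days (117 − 31 = 86 remain).
Sep has 30 days (86 − 30 = 56 remain).
Oct has 31 days (56 − 31 = 25 remain).
25 into Nov → Nov 25.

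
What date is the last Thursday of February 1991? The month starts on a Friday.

February 1991 begins on a Friday, so the first Thursday is February 7 (6 days later).
February 1991 has 28 days. Adding weeks: 7, 14, 21, 28 — the last one ≤ 28 is the 28th.

28 February 1991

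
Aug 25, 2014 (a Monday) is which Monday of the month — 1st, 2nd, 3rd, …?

4th

Day 25 falls in week ⌈25/7⌉ of the month.
Days 1–7 hold the 1st Monday, 8–14 the 2nd, 15–21 the 3rd, 22–28 the 4th, 29–31 the 5th.
25 is in the range for the 4th.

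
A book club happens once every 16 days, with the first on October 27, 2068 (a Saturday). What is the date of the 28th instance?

January 2, 2070

The 28th occurrence is 27 intervals after the first: 27 × 16 = 432 days after October 27, 2068.
October has 31 days — 4 days to the end of October leaves 428.
From end of October to end of 2068 is 61 days (367 left).
2069 has 365 days (2 left).
2 days into January → January 2, 2070.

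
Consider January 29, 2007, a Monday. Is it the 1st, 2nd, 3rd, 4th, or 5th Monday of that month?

5th

Day 29 falls in week ⌈29/7⌉ of the month.
Days 1–7 hold the 1st Monday, 8–14 the 2nd, 15–21 the 3rd, 22–28 the 4th, 29–31 the 5th.
29 is in the range for the 5th.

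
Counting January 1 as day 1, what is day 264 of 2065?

Jan has 31 days (264 − 31 = 233 remain).
Feb has 28 days (233 − 28 = 205 remain).
Mar has 31 days (205 − 31 = 174 remain).
Apr has 30 days (174 − 30 = 144 remain).
May has 31 days (144 − 31 = 113 remain).
Jun has 30 days (113 − 30 = 83 remain).
Jul has 31 days (83 − 31 = 52 remain).
Aug has 31 days (52 − 31 = 21 remain).
21 into Sep → Sep 21.

Sep 21, 2065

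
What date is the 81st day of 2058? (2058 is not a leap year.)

2058-03-22

January has 31 days (81 − 31 = 50 remain).
February has 28 days (50 − 28 = 22 remain).
22 into March → March 22.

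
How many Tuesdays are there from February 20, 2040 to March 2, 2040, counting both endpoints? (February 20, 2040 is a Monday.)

2

February 20, 2040 is a Monday; the first Tuesday on or after it is February 21, 2040 (1 day later).
From February 21, 2040 to March 2, 2040: 8 + 2 = 10 days (rest of February, March).
10 ÷ 7 = 1 full weeks with remainder 3, so 1 more Tuesdays after the first → 2.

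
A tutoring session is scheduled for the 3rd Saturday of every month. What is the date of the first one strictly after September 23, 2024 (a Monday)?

October 19, 2024

September 2024 starts on a Sunday; its first Saturday is the 7th, so the 3rd Saturday is the 21st — September 21, 2024.
That is not after September 23, 2024, so look at October 2024.
October 2024 starts on a Tuesday; its first Saturday is the 5th, so the 3rd Saturday is the 19th — October 19, 2024.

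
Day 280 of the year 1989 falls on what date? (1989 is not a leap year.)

January has 31 days (280 − 31 = 249 remain).
February has 28 days (249 − 28 = 221 remain).
March has 31 days (221 − 31 = 190 remain).
April has 30 days (190 − 30 = 160 remain).
May has 31 days (160 − 31 = 129 remain).
June has 30 days (129 − 30 = 99 remain).
July has 31 days (99 − 31 = 68 remain).
August has 31 days (68 − 31 = 37 remain).
September has 30 days (37 − 30 = 7 remain).
7 into October → October 7.

October 7, 1989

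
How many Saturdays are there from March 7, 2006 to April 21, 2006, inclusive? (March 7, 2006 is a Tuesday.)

March 7, 2006 is a Tuesday; the first Saturday on or after it is March 11, 2006 (4 days later).
From March 11, 2006 to April 21, 2006: 20 + 21 = 41 days (rest of March, April).
41 ÷ 7 = 5 full weeks with remainder 6, so 5 more Saturdays after the first → 6.

6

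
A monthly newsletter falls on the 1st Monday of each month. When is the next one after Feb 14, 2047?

Mar 4, 2047

Feb 2047 starts on a Friday, so its 1st Monday is Feb 4, 2047 (3 days in).
That is not after Feb 14, 2047, so look at Mar 2047.
Mar 2047 starts on a Friday, so its 1st Monday is Mar 4, 2047 (3 days in).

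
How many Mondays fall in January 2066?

4

January 1, 2066 is a Friday; the first Monday on or after it is January 4, 2066 (3 days later).
From January 4, 2066 to January 31, 2066 is 31 − 4 = 27 days.
27 ÷ 7 = 3 full weeks with remainder 6, so 3 more Mondays after the first → 4.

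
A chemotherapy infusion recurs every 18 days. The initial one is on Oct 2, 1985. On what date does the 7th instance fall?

Jan 18, 1986

The 7th occurrence is 6 intervals after the first: 6 × 18 = 108 days after Oct 2, 1985.
Oct has 31 days — 29 days to the end of Oct leaves 79.
Nov has 30 days (49 left).
Dec has 31 days (18 left).
18 days into Jan → Jan 18, 1986.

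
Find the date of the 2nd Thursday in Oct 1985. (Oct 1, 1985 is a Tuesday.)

Oct 1985 begins on a Tuesday, so the first Thursday is Oct 3 (2 days later).
The 2nd Thursday is 1 weeks later: 3 + 7 = 10.

Oct 10, 1985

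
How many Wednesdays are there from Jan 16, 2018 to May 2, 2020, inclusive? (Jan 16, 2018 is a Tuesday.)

120

Jan 16, 2018 is a Tuesday; the first Wednesday on or after it is Jan 17, 2018 (1 day later).
From Jan 17, 2018 to May 2, 2020: 348 + 365 + 123 = 836 days (rest of 2018, 2019, to May 2, 2020 in 2020).
836 ÷ 7 = 119 full weeks with remainder 3, so 119 more Wednesdays after the first → 120.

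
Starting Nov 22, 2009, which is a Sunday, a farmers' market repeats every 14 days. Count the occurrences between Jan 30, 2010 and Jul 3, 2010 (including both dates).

11

Occurrences land 14·i days after Nov 22, 2009 for i = 0, 1, 2, …
Jan 30, 2010 is 69 days after the start; 69 ÷ 14 = 4 remainder 13; since the remainder is 13, round up to i = 5. First occurrence in the window: #6 on Jan 31, 2010 (5×14 = 70 days in).
Jul 3, 2010 is 223 days after the start; 223 ÷ 14 = 15 remainder 13. Last occurrence in the window: #16 on Jun 20, 2010.
Occurrences #6 through #16: 11 in total.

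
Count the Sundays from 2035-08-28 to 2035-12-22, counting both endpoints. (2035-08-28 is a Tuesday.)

2035-08-28 is a Tuesday; the first Sunday on or after it is 2035-09-02 (5 days later).
From 2035-09-02 to 2035-12-22: 28 + 31 + 30 + 22 = 111 days (rest of September, October, November, December).
111 ÷ 7 = 15 full weeks with remainder 6, so 15 more Sundays after the first → 16.

16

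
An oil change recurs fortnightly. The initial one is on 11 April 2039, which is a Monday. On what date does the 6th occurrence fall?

The 6th occurrence is 5 intervals after the first: 5 × 14 = 70 days after 11 April 2039.
April has 30 days — 19 days to the end of April leaves 51.
May has 31 days (20 left).
20 days into June → 20 June 2039.

20 June 2039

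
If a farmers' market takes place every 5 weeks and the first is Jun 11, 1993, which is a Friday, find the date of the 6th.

The 6th occurrence is 5 intervals after the first: 5 × 35 = 175 days after Jun 11, 1993.
Jun has 30 days — 19 days to the end of Jun leaves 156.
Jul has 31 days (125 left).
Aug has 31 days (94 left).
Sep has 30 days (64 left).
Oct has 31 days (33 left).
Nov has 30 days (3 left).
3 days into Dec → Dec 3, 1993.

Dec 3, 1993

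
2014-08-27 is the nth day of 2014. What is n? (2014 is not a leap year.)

239

Days in months before August: 31 + 28 + 31 + 30 + 31 + 30 + 31 = 212.
Plus 27 days into August → day 239.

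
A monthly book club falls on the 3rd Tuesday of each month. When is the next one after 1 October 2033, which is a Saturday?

October 2033 starts on a Saturday; its first Tuesday is the 4th, so the 3rd Tuesday is the 18th — 18 October 2033.
18 October 2033 is after 1 October 2033, so that is the next one.

18 October 2033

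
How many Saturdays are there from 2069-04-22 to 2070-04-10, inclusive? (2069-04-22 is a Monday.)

50

2069-04-22 is a Monday; the first Saturday on or after it is 2069-04-27 (5 days later).
From 2069-04-27 to 2070-04-10: 248 + 100 = 348 days (rest of 2069, to 2070-04-10 in 2070).
348 ÷ 7 = 49 full weeks with remainder 5, so 49 more Saturdays after the first → 50.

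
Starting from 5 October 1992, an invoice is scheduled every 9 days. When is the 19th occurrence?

16 March 1993

The 19th occurrence is 18 intervals after the first: 18 × 9 = 162 days after 5 October 1992.
October has 31 days — 26 days to the end of October leaves 136.
November has 30 days (106 left).
December has 31 days (75 left).
January has 31 days (44 left).
February has 28 days (16 left).
16 days into March → 16 March 1993.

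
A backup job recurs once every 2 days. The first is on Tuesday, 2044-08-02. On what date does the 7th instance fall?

2044-08-14

The 7th occurrence is 6 intervals after the first: 6 × 2 = 12 days after 2044-08-02.
12 days later is 2044-08-14.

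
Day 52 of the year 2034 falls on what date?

2034-02-21

January has 31 days (52 − 31 = 21 remain).
21 into February → February 21.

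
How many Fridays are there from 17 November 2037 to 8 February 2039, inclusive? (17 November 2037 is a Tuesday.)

64

17 November 2037 is a Tuesday; the first Friday on or after it is 20 November 2037 (3 days later).
From 20 November 2037 to 8 February 2039: 41 + 365 + 39 = 445 days (rest of 2037, 2038, to 8 February 2039 in 2039).
445 ÷ 7 = 63 full weeks with remainder 4, so 63 more Fridays after the first → 64.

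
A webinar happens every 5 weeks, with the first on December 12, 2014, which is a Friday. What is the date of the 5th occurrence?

May 1, 2015

The 5th occurrence is 4 intervals after the first: 4 × 35 = 140 days after December 12, 2014.
December has 31 days — 19 days to the end of December leaves 121.
January has 31 days (90 left).
February has 28 days (62 left).
March has 31 days (31 left).
April has 30 days (1 left).
1 day into May → May 1, 2015.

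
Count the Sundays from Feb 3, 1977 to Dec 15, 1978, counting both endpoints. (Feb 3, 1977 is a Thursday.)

Feb 3, 1977 is a Thursday; the first Sunday on or after it is Feb 6, 1977 (3 days later).
From Feb 6, 1977 to Dec 15, 1978: 328 + 349 = 677 days (rest of 1977, to Dec 15, 1978 in 1978).
677 ÷ 7 = 96 full weeks with remainder 5, so 96 more Sundays after the first → 97.

97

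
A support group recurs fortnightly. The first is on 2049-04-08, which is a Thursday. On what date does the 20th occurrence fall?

The 20th occurrence is 19 intervals after the first: 19 × 14 = 266 days after 2049-04-08.
April has 30 days — 22 days to the end of April leaves 244.
May has 31 days (213 left).
June has 30 days (183 left).
July has 31 days (152 left).
August has 31 days (121 left).
September has 30 days (91 left).
October has 31 days (60 left).
November has 30 days (30 left).
30 days into December → 2049-12-30.

2049-12-30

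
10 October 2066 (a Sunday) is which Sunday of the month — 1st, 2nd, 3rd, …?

Day 10 falls in week ⌈10/7⌉ of the month.
Days 1–7 hold the 1st Sunday, 8–14 the 2nd, 15–21 the 3rd, 22–28 the 4th, 29–31 the 5th.
10 is in the range for the 2nd.

2nd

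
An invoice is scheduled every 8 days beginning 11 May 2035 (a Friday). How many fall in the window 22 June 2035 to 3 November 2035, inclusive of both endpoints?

Occurrences land 8·i days after 11 May 2035 for i = 0, 1, 2, …
22 June 2035 is 42 days after the start; 42 ÷ 8 = 5 remainder 2; since the remainder is 2, round up to i = 6. First occurrence in the window: #7 on 28 June 2035 (6×8 = 48 days in).
3 November 2035 is 176 days after the start; 176 ÷ 8 = 22 remainder 0. Last occurrence in the window: #23 on 3 November 2035.
Occurrences #7 through #23: 17 in total.

17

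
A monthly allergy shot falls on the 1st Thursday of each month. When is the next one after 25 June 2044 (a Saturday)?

June 2044 starts on a Wednesday, so its 1st Thursday is 2 June 2044 (1 day in).
That is not after 25 June 2044, so look at July 2044.
July 2044 starts on a Friday, so its 1st Thursday is 7 July 2044 (6 days in).

7 July 2044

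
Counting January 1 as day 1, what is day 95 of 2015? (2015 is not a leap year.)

April 5, 2015

January has 31 days (95 − 31 = 64 remain).
February has 28 days (64 − 28 = 36 remain).
March has 31 days (36 − 31 = 5 remain).
5 into April → April 5.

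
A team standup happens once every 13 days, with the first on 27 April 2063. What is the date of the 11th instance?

The 11th occurrence is 10 intervals after the first: 10 × 13 = 130 days after 27 April 2063.
April has 30 days — 3 days to the end of April leaves 127.
May has 31 days (96 left).
June has 30 days (66 left).
July has 31 days (35 left).
August has 31 days (4 left).
4 days into September → 4 September 2063.

4 September 2063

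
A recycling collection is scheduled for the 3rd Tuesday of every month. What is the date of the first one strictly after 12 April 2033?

19 April 2033

April 2033 starts on a Friday; its first Tuesday is the 5th, so the 3rd Tuesday is the 19th — 19 April 2033.
19 April 2033 is after 12 April 2033, so that is the next one.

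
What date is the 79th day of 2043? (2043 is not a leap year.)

March 20, 2043

January has 31 days (79 − 31 = 48 remain).
February has 28 days (48 − 28 = 20 remain).
20 into March → March 20.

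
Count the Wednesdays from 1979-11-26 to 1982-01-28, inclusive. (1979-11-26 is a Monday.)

114

1979-11-26 is a Monday; the first Wednesday on or after it is 1979-11-28 (2 days later).
From 1979-11-28 to 1982-01-28: 33 + 366 + 365 + 28 = 792 days (rest of 1979, 1980, 1981, to 1982-01-28 in 1982).
792 ÷ 7 = 113 full weeks with remainder 1, so 113 more Wednesdays after the first → 114.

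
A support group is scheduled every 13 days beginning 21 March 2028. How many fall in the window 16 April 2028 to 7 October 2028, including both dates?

Occurrences land 13·i days after 21 March 2028 for i = 0, 1, 2, …
16 April 2028 is 26 days after the start; 26 ÷ 13 = 2 remainder 0. First occurrence in the window: #3 on 16 April 2028 (2×13 = 26 days in).
7 October 2028 is 200 days after the start; 200 ÷ 13 = 15 remainder 5. Last occurrence in the window: #16 on 2 October 2028.
Occurrences #3 through #16: 14 in total.

14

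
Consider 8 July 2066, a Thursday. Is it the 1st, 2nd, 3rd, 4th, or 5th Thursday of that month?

2nd

Day 8 falls in week ⌈8/7⌉ of the month.
Days 1–7 hold the 1st Thursday, 8–14 the 2nd, 15–21 the 3rd, 22–28 the 4th, 29–31 the 5th.
8 is in the range for the 2nd.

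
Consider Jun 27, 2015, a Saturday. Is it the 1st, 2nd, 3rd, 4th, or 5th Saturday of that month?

4th

Day 27 falls in week ⌈27/7⌉ of the month.
Days 1–7 hold the 1st Saturday, 8–14 the 2nd, 15–21 the 3rd, 22–28 the 4th, 29–31 the 5th.
27 is in the range for the 4th.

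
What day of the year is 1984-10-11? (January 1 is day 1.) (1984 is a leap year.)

285

Days in months before October: 31 + 29 + 31 + 30 + 31 + 30 + 31 + 31 + 30 = 274.
Plus 11 days into October → day 285.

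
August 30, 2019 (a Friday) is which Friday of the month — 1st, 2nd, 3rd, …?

5th

Day 30 falls in week ⌈30/7⌉ of the month.
Days 1–7 hold the 1st Friday, 8–14 the 2nd, 15–21 the 3rd, 22–28 the 4th, 29–31 the 5th.
30 is in the range for the 5th.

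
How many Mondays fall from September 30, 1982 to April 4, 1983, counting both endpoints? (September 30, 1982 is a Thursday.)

September 30, 1982 is a Thursday; the first Monday on or after it is October 4, 1982 (4 days later).
From October 4, 1982 to April 4, 1983: 27 + 30 + 31 + 31 + 28 + 31 + 4 = 182 days (rest of October, November, December, January, February, March, April).
182 ÷ 7 = 26 full weeks with remainder 0, so 26 more Mondays after the first → 27.

27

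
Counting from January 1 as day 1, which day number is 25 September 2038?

Days in months before September: 31 + 28 + 31 + 30 + 31 + 30 + 31 + 31 = 243.
Plus 25 days into September → day 268.

268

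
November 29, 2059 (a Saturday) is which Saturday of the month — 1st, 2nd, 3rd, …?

Day 29 falls in week ⌈29/7⌉ of the month.
Days 1–7 hold the 1st Saturday, 8–14 the 2nd, 15–21 the 3rd, 22–28 the 4th, 29–31 the 5th.
29 is in the range for the 5th.

5th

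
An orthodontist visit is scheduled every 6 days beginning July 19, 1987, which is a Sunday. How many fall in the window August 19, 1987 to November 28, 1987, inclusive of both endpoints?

17

Occurrences land 6·i days after July 19, 1987 for i = 0, 1, 2, …
August 19, 1987 is 31 days after the start; 31 ÷ 6 = 5 remainder 1; since the remainder is 1, round up to i = 6. First occurrence in the window: #7 on August 24, 1987 (6×6 = 36 days in).
November 28, 1987 is 132 days after the start; 132 ÷ 6 = 22 remainder 0. Last occurrence in the window: #23 on November 28, 1987.
Occurrences #7 through #23: 17 in total.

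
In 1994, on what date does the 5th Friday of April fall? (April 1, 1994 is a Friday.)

29 April 1994

April 1994 begins on a Friday, so the first Friday is April 1.
The 5th Friday is 4 weeks later: 1 + 28 = 29.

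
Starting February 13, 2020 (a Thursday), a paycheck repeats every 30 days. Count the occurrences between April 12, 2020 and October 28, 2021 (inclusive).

19

Occurrences land 30·i days after February 13, 2020 for i = 0, 1, 2, …
April 12, 2020 is 59 days after the start; 59 ÷ 30 = 1 remainder 29; since the remainder is 29, round up to i = 2. First occurrence in the window: #3 on April 13, 2020 (2×30 = 60 days in).
October 28, 2021 is 623 days after the start; 623 ÷ 30 = 20 remainder 23. Last occurrence in the window: #21 on October 5, 2021.
Occurrences #3 through #21: 19 in total.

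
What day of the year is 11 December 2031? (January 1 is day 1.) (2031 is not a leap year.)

Days in months before December: 31 + 28 + 31 + 30 + 31 + 30 + 31 + 31 + 30 + 31 + 30 = 334.
Plus 11 days into December → day 345.

345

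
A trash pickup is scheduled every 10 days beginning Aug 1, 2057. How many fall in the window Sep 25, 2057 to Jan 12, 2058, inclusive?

11

Occurrences land 10·i days after Aug 1, 2057 for i = 0, 1, 2, …
Sep 25, 2057 is 55 days after the start; 55 ÷ 10 = 5 remainder 5; since the remainder is 5, round up to i = 6. First occurrence in the window: #7 on Sep 30, 2057 (6×10 = 60 days in).
Jan 12, 2058 is 164 days after the start; 164 ÷ 10 = 16 remainder 4. Last occurrence in the window: #17 on Jan 8, 2058.
Occurrences #7 through #17: 11 in total.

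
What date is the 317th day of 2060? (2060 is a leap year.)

November 12, 2060

January has 31 days (317 − 31 = 286 remain).
February has 29 days (286 − 29 = 257 remain).
March has 31 days (257 − 31 = 226 remain).
April has 30 days (226 − 30 = 196 remain).
May has 31 days (196 − 31 = 165 remain).
June has 30 days (165 − 30 = 135 remain).
July has 31 days (135 − 31 = 104 remain).
August has 31 days (104 − 31 = 73 remain).
September has 30 days (73 − 30 = 43 remain).
October has 31 days (43 − 31 = 12 remain).
12 into November → November 12.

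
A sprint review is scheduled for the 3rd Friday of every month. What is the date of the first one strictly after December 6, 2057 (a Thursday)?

December 21, 2057

December 2057 starts on a Saturday; its first Friday is the 7th, so the 3rd Friday is the 21st — December 21, 2057.
December 21, 2057 is after December 6, 2057, so that is the next one.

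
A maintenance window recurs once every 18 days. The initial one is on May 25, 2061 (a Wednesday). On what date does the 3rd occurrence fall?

Jun 30, 2061

The 3rd occurrence is 2 intervals after the first: 2 × 18 = 36 days after May 25, 2061.
May has 31 days — 6 days to the end of May leaves 30.
30 days into Jun → Jun 30, 2061.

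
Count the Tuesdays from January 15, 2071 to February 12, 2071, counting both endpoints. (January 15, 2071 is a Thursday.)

January 15, 2071 is a Thursday; the first Tuesday on or after it is January 20, 2071 (5 days later).
From January 20, 2071 to February 12, 2071: 11 + 12 = 23 days (rest of January, February).
23 ÷ 7 = 3 full weeks with remainder 2, so 3 more Tuesdays after the first → 4.

4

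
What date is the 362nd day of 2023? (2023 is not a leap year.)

December 28, 2023

January has 31 days (362 − 31 = 331 remain).
February has 28 days (331 − 28 = 303 remain).
March has 31 days (303 − 31 = 272 remain).
April has 30 days (272 − 30 = 242 remain).
May has 31 days (242 − 31 = 211 remain).
June has 30 days (211 − 30 = 181 remain).
July has 31 days (181 − 31 = 150 remain).
August has 31 days (150 − 31 = 119 remain).
September has 30 days (119 − 30 = 89 remain).
October has 31 days (89 − 31 = 58 remain).
November has 30 days (58 − 30 = 28 remain).
28 into December → December 28.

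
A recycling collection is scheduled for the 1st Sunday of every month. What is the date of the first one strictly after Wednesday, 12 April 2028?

April 2028 starts on a Saturday, so its 1st Sunday is 2 April 2028 (1 day in).
That is not after 12 April 2028, so look at May 2028.
May 2028 starts on a Monday, so its 1st Sunday is 7 May 2028 (6 days in).

7 May 2028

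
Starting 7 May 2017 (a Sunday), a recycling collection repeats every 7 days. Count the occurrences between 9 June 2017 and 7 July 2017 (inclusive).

4

Occurrences land 7·i days after 7 May 2017 for i = 0, 1, 2, …
9 June 2017 is 33 days after the start; 33 ÷ 7 = 4 remainder 5; since the remainder is 5, round up to i = 5. First occurrence in the window: #6 on 11 June 2017 (5×7 = 35 days in).
7 July 2017 is 61 days after the start; 61 ÷ 7 = 8 remainder 5. Last occurrence in the window: #9 on 2 July 2017.
Occurrences #6 through #9: 4 in total.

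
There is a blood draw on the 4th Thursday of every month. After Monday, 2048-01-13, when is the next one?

January 2048 starts on a Wednesday; its first Thursday is the 2nd, so the 4th Thursday is the 23rd — 2048-01-23.
2048-01-23 is after 2048-01-13, so that is the next one.

2048-01-23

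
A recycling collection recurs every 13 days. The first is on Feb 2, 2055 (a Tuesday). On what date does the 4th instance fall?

The 4th occurrence is 3 intervals after the first: 3 × 13 = 39 days after Feb 2, 2055.
Feb has 28 days — 26 days to the end of Feb leaves 13.
13 days into Mar → Mar 13, 2055.

Mar 13, 2055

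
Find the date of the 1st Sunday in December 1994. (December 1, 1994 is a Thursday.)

December 4, 1994

December 1994 begins on a Thursday, so the first Sunday is December 4 (3 days later).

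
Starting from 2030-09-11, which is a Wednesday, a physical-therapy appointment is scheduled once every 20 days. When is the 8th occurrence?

The 8th occurrence is 7 intervals after the first: 7 × 20 = 140 days after 2030-09-11.
September has 30 days — 19 days to the end of September leaves 121.
October has 31 days (90 left).
November has 30 days (60 left).
December has 31 days (29 left).
29 days into January → 2031-01-29.

2031-01-29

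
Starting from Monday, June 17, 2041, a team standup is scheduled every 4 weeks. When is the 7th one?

December 2, 2041

The 7th occurrence is 6 intervals after the first: 6 × 28 = 168 days after June 17, 2041.
June has 30 days — 13 days to the end of June leaves 155.
July has 31 days (124 left).
August has 31 days (93 left).
September has 30 days (63 left).
October has 31 days (32 left).
November has 30 days (2 left).
2 days into December → December 2, 2041.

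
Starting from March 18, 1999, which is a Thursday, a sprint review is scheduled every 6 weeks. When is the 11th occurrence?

The 11th occurrence is 10 intervals after the first: 10 × 42 = 420 days after March 18, 1999.
March has 31 days — 13 days to the end of March leaves 407.
From end of March to end of 1999 is 275 days (132 left).
January has 31 days (101 left).
February has 29 days (72 left).
March has 31 days (41 left).
April has 30 days (11 left).
11 days into May → May 11, 2000.

May 11, 2000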